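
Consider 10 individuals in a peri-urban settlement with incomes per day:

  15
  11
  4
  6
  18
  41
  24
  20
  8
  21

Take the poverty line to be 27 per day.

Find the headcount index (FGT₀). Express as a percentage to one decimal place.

90.0%

9 of the 10 individuals have income below 27.
H = 9/10 = 90.0%.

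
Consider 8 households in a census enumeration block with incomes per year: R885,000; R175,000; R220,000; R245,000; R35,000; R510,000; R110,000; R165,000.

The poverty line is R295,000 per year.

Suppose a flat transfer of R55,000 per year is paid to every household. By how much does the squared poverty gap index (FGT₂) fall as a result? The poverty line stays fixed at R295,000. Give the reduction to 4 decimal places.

Before: below the line — R35,000, R110,000, R165,000, R175,000, R220,000, R245,000; squared poverty gap index (FGT₂) = 0.202887.
After the R55,000 transfer: below the line — R90,000, R165,000, R220,000, R230,000, R275,000; squared poverty gap index (FGT₂) = 0.099361.
Reduction = 0.202887 − 0.099361 = 0.1035.

0.1035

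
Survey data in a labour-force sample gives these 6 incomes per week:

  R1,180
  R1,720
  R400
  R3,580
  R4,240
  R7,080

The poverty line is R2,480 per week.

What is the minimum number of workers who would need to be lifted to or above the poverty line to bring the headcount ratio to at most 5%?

3 of the 6 workers are poor, so H = 3/6 = 0.500.
A headcount ratio of at most 5% allows at most ⌊0.05 × 6⌋ = 0 poor workers.
So at least 3 − 0 = 3 must be lifted.

3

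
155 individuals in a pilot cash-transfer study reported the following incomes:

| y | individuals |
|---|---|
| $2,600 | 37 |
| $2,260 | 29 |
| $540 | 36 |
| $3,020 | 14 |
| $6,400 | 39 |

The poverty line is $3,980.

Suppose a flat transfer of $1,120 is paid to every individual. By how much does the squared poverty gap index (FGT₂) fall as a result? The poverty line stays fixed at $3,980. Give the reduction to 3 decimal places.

Before: below the line — 36×$540, 29×$2,260, 37×$2,600, 14×$3,020; squared poverty gap index (FGT₂) = 0.24241.
After the $1,120 transfer: below the line — 36×$1,660, 29×$3,380, 37×$3,720; squared poverty gap index (FGT₂) = 0.08419.
Reduction = 0.24241 − 0.08419 = 0.158.

0.158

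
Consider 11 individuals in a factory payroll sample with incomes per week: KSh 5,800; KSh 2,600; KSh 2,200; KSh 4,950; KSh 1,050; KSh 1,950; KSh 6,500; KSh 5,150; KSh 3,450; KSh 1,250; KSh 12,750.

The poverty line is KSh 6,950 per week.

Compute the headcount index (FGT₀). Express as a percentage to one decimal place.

10 of the 11 individuals have income below KSh 6,950.
H = 10/11 = 90.9%.

90.9%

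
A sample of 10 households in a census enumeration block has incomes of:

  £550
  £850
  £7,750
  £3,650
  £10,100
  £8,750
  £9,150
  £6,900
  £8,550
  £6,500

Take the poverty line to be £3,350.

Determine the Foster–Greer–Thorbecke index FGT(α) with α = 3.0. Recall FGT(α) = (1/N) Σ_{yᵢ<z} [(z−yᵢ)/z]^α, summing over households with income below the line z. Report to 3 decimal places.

0.100

Below the line: £550, £850 (q = 2 of N = 10).
Relative gaps: (3350−550)/3350 = 0.8358; (3350−850)/3350 = 0.7463.
Raised to α = 3.0: 0.58390; 0.41561.
Sum = 0.999511; FGT(3.0) = 0.999511 / 10 = 0.100.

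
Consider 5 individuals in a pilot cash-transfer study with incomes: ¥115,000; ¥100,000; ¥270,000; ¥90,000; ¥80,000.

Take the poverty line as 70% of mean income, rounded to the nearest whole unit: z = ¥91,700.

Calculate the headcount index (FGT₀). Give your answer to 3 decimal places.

0.400

2 of the 5 individuals have income below ¥91,700.
H = 2/5 = 0.400.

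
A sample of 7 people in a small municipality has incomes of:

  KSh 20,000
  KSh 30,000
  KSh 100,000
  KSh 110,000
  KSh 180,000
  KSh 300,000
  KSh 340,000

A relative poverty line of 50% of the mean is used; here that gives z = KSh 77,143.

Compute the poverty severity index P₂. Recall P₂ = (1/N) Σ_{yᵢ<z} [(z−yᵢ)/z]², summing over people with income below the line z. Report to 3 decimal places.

0.132

Below the line: KSh 20,000, KSh 30,000 (q = 2 of N = 7).
Normalized shortfalls: (77143−20000)/77143 = 0.7407; (77143−30000)/77143 = 0.6111.
Squared: 0.5487; 0.3735.
Sum = 0.922155; P₂ = 0.922155 / 7 = 0.132.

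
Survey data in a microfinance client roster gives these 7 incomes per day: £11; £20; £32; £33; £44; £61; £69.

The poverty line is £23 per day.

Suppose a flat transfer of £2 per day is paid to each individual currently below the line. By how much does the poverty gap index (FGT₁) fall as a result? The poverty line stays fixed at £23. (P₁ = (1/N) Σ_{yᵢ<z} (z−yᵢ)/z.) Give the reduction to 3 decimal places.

Before: below the line — £11, £20; poverty gap index (FGT₁) = 0.09317.
After the £2 transfer: below the line — £13, £22; poverty gap index (FGT₁) = 0.06832.
Reduction = 0.09317 − 0.06832 = 0.025.

0.025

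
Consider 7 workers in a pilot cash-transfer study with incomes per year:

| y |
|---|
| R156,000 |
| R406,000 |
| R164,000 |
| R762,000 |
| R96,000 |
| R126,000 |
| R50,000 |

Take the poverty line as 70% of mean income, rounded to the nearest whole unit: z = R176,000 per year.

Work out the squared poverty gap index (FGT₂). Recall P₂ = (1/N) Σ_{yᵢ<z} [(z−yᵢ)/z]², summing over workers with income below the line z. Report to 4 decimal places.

Poor units: R50,000, R96,000, R126,000, R156,000, R164,000 (q = 5 of N = 7).
Relative gaps: (176000−50000)/176000 = 0.7159; (176000−96000)/176000 = 0.4545; (176000−126000)/176000 = 0.2841; (176000−156000)/176000 = 0.1136; (176000−164000)/176000 = 0.0682.
Squared: 0.5125; 0.2066; 0.0807; 0.0129; 0.0046.
Sum = 0.817407; P₂ = 0.817407 / 7 = 0.1168.

0.1168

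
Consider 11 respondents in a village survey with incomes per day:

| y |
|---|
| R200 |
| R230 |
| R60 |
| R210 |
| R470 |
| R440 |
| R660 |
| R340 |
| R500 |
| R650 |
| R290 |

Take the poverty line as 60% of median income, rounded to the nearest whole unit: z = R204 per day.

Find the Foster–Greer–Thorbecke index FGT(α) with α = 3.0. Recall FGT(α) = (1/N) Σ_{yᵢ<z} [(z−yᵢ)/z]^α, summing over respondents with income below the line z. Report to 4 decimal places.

Below z: R60, R200 (q = 2 of N = 11).
Normalized shortfalls: (204−60)/204 = 0.7059; (204−200)/204 = 0.0196.
Raised to α = 3.0: 0.35172; 0.00001.
Sum = 0.351727; FGT(3.0) = 0.351727 / 11 = 0.0320.

0.0320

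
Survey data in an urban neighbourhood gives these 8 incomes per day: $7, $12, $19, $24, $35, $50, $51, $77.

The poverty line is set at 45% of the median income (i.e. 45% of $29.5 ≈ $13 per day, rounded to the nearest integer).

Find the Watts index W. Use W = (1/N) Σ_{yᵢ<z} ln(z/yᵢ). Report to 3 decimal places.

0.087

Poor units: $7, $12 (q = 2 of N = 8).
Log shortfalls: ln(13/7) = 0.6190; ln(13/12) = 0.0800.
W = 0.699082 / 8 = 0.087.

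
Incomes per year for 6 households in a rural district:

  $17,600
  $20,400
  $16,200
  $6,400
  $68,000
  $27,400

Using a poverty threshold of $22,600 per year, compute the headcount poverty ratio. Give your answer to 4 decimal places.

4 of the 6 households have income below $22,600.
H = 4/6 = 0.6667.

0.6667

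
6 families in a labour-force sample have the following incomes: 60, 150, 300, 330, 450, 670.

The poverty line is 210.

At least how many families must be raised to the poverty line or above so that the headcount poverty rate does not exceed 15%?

2

2 of the 6 families are poor, so H = 2/6 = 0.333.
A headcount ratio of at most 15% allows at most ⌊0.15 × 6⌋ = 0 poor families.
So at least 2 − 0 = 2 must be lifted.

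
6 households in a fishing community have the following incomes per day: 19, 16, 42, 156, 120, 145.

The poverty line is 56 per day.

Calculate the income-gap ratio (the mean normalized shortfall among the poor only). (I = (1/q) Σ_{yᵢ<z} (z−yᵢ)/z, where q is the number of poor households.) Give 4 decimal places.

0.5417

Below the line: 16, 19, 42 (q = 3 of N = 6).
Shortfall ratios (z−y)/z: 0.7143, 0.6607, 0.2500; sum = 1.625000.
I averages over the q = 3 poor units only: 1.625000 / 3 = 0.5417.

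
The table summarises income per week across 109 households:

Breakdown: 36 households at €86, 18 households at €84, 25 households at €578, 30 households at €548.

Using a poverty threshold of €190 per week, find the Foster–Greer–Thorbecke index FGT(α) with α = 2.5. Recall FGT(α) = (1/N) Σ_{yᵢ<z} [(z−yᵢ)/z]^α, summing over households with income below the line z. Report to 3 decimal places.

Poor units: 18×€84, 36×€86 (q = 54 of N = 109).
Relative gaps: (190−84)/190 = 0.5579 (×18); (190−86)/190 = 0.5474 (×36).
Raised to α = 2.5: 0.23248 (×18); 0.22167 (×36).
Sum = 12.164573; FGT(2.5) = 12.164573 / 109 = 0.112.

0.112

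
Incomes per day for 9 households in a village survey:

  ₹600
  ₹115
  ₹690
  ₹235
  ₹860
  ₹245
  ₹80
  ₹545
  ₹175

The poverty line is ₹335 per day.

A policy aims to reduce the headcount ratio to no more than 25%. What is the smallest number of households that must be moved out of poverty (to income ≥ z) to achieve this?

5 of the 9 households are poor, so H = 5/9 = 0.556.
A headcount ratio of at most 25% allows at most ⌊0.25 × 9⌋ = 2 poor households.
So at least 5 − 2 = 3 must be lifted.

3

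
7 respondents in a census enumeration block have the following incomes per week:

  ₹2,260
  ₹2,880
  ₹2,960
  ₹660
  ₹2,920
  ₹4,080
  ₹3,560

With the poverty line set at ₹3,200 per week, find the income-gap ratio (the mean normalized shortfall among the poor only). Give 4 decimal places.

Below the line: ₹660, ₹2,260, ₹2,880, ₹2,920, ₹2,960 (q = 5 of N = 7).
Relative gaps: 0.7937, 0.2938, 0.1000, 0.0875, 0.0750; sum = 1.350000.
The income-gap ratio divides by q (the poor only): 1.350000 / 5 = 0.2700.

0.2700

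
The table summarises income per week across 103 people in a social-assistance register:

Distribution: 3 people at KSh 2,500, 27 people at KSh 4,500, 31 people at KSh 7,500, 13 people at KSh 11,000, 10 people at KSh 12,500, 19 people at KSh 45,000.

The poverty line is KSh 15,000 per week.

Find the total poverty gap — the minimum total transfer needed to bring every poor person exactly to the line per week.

Below the line: 3×KSh 2,500, 27×KSh 4,500, 31×KSh 7,500, 13×KSh 11,000, 10×KSh 12,500 (q = 84 of N = 103).
Individual gaps: 3×(15000−2500) = 37500; 27×(15000−4500) = 283500; 31×(15000−7500) = 232500; 13×(15000−11000) = 52000; 10×(15000−12500) = 25000.
Aggregate gap = KSh 630,500.

KSh 630,500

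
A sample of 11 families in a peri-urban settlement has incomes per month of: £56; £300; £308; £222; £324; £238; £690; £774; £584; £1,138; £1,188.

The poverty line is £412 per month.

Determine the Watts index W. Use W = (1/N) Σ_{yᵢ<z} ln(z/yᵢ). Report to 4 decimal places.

0.3647

Below z: £56, £222, £238, £300, £308, £324 (q = 6 of N = 11).
Log shortfalls: ln(412/56) = 1.9957; ln(412/222) = 0.6183; ln(412/238) = 0.5488; ln(412/300) = 0.3172; ln(412/308) = 0.2909; ln(412/324) = 0.2403.
W = 4.011215 / 11 = 0.3647.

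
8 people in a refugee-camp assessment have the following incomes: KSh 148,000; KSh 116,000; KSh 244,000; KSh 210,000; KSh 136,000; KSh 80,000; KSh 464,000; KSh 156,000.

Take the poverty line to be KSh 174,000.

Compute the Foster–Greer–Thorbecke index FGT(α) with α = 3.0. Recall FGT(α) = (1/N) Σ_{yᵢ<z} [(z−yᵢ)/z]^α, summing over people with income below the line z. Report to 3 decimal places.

0.026

Incomes under z: KSh 80,000, KSh 116,000, KSh 136,000, KSh 148,000, KSh 156,000 (q = 5 of N = 8).
Shortfall ratios: (174000−80000)/174000 = 0.5402; (174000−116000)/174000 = 0.3333; (174000−136000)/174000 = 0.2184; (174000−148000)/174000 = 0.1494; (174000−156000)/174000 = 0.1034.
Raised to α = 3.0: 0.15767; 0.03704; 0.01042; 0.00334; 0.00111.
Sum = 0.209562; FGT(3.0) = 0.209562 / 8 = 0.026.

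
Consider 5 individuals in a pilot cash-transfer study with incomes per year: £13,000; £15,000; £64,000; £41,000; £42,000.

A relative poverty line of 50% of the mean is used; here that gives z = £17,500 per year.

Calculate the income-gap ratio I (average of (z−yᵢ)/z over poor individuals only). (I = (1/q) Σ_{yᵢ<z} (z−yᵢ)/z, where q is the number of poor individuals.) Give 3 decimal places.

Below the line: £13,000, £15,000 (q = 2 of N = 5).
Shortfall ratios (z−y)/z: 0.2571, 0.1429; sum = 0.400000.
I averages over the q = 2 poor units only: 0.400000 / 2 = 0.200.

0.200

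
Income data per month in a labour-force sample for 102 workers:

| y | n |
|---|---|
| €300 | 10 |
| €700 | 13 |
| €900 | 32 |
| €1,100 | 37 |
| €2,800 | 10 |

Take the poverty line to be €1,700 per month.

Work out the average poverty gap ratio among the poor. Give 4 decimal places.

0.4783

Poor units: 10×€300, 13×€700, 32×€900, 37×€1,100 (q = 92 of N = 102).
Relative gaps: 0.8235 (×10), 0.5882 (×13), 0.4706 (×32), 0.3529 (×37); sum = 44.000000.
I averages over the q = 92 poor units only: 44.000000 / 92 = 0.4783.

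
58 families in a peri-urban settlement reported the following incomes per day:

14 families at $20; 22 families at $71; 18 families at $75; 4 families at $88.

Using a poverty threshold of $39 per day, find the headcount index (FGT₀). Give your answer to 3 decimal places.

0.241

14 of the 58 families have income below $39.
H = 14/58 = 0.241.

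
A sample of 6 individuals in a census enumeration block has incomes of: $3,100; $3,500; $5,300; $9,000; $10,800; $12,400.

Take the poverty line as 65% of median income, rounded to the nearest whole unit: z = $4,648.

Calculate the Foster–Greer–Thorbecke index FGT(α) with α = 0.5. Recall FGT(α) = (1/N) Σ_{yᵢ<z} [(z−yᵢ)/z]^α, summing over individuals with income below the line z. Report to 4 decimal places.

0.1790

Below the line: $3,100, $3,500 (q = 2 of N = 6).
Normalized shortfalls: (4648−3100)/4648 = 0.3330; (4648−3500)/4648 = 0.2470.
Raised to α = 0.5: 0.57710; 0.49698.
Sum = 1.074081; FGT(0.5) = 1.074081 / 6 = 0.1790.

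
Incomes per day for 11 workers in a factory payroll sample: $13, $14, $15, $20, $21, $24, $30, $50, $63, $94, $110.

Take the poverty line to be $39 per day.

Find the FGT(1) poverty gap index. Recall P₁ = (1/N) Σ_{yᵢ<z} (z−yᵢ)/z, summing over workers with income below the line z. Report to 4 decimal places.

Poor units: $13, $14, $15, $20, $21, $24, $30 (q = 7 of N = 11).
Shortfall ratios: (39−13)/39 = 0.6667; (39−14)/39 = 0.6410; (39−15)/39 = 0.6154; (39−20)/39 = 0.4872; (39−21)/39 = 0.4615; (39−24)/39 = 0.3846; (39−30)/39 = 0.2308.
Sum of shortfalls = 3.487179; P₁ averages over all N: 3.487179 / 11 = 0.3170.

0.3170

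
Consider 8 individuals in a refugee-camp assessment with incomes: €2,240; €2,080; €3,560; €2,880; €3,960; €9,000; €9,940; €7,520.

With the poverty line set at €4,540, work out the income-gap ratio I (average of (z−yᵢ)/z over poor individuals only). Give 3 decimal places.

Poor units: €2,080, €2,240, €2,880, €3,560, €3,960 (q = 5 of N = 8).
Relative gaps: 0.5419, 0.5066, 0.3656, 0.2159, 0.1278; sum = 1.757709.
The income-gap ratio divides by q (the poor only): 1.757709 / 5 = 0.352.

0.352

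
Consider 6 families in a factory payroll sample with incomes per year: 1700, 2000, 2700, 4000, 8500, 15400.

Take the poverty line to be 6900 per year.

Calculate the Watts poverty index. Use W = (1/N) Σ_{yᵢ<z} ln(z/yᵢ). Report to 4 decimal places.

0.6871

Poor units: 1700, 2000, 2700, 4000 (q = 4 of N = 6).
Log gaps: ln(6900/1700) = 1.4009; ln(6900/2000) = 1.2384; ln(6900/2700) = 0.9383; ln(6900/4000) = 0.5452.
W = 4.122764 / 6 = 0.6871.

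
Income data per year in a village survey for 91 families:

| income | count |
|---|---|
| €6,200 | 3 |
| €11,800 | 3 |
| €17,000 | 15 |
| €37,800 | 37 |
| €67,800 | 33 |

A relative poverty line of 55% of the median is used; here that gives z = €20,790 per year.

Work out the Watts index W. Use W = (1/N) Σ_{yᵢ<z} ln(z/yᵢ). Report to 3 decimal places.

0.092

Incomes under z: 3×€6,200, 3×€11,800, 15×€17,000 (q = 21 of N = 91).
Log shortfalls: ln(20790/6200) = 1.2099 (×3); ln(20790/11800) = 0.5664 (×3); ln(20790/17000) = 0.2013 (×15).
W = 8.347768 / 91 = 0.092.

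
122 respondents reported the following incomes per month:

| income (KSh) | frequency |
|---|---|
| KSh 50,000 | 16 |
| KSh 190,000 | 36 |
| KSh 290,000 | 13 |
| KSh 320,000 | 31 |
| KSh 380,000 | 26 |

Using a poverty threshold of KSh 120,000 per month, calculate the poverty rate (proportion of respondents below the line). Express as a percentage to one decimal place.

16 of the 122 respondents have income below KSh 120,000.
H = 16/122 = 13.1%.

13.1%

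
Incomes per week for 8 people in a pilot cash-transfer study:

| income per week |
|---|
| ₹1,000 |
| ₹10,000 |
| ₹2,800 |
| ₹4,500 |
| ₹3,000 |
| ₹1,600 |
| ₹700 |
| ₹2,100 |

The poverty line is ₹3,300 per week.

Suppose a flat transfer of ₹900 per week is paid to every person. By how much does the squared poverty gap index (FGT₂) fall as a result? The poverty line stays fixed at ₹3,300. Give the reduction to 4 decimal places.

0.1279

Before: below the line — ₹700, ₹1,000, ₹1,600, ₹2,100, ₹2,800, ₹3,000; squared poverty gap index (FGT₂) = 0.191919.
After the ₹900 transfer: below the line — ₹1,600, ₹1,900, ₹2,500, ₹3,000; squared poverty gap index (FGT₂) = 0.064050.
Reduction = 0.191919 − 0.064050 = 0.1279.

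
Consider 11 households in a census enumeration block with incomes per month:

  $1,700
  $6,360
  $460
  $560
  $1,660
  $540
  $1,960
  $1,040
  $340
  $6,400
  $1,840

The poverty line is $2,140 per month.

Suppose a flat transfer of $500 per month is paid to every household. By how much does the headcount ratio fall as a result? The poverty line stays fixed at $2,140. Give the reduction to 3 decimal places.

0.364

Before: below the line — $340, $460, $540, $560, $1,040, $1,660, $1,700, $1,840, $1,960; headcount ratio = 0.81818.
After the $500 transfer: below the line — $840, $960, $1,040, $1,060, $1,540; headcount ratio = 0.45455.
Reduction = 0.81818 − 0.45455 = 0.364.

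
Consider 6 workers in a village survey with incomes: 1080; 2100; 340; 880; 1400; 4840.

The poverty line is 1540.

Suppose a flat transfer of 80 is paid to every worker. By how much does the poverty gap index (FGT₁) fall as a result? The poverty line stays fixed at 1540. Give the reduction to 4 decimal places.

0.0346

Before: below the line — 340, 880, 1080, 1400; poverty gap index (FGT₁) = 0.266234.
After the 80 transfer: below the line — 420, 960, 1160, 1480; poverty gap index (FGT₁) = 0.231602.
Reduction = 0.266234 − 0.231602 = 0.0346.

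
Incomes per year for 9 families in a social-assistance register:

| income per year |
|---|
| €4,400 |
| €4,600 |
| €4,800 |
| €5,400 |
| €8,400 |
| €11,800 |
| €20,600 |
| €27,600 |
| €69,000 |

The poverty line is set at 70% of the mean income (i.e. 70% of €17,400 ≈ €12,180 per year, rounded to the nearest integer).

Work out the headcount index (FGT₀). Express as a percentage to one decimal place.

6 of the 9 families have income below €12,180.
H = 6/9 = 66.7%.

66.7%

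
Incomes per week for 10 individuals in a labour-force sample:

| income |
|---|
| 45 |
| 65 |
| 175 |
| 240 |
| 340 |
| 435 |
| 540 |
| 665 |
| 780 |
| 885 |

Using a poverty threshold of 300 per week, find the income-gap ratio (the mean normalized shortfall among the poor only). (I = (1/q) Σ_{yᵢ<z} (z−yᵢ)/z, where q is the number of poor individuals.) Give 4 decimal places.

Incomes under z: 45, 65, 175, 240 (q = 4 of N = 10).
Relative gaps: 0.8500, 0.7833, 0.4167, 0.2000; sum = 2.250000.
The income-gap ratio divides by q (the poor only): 2.250000 / 4 = 0.5625.

0.5625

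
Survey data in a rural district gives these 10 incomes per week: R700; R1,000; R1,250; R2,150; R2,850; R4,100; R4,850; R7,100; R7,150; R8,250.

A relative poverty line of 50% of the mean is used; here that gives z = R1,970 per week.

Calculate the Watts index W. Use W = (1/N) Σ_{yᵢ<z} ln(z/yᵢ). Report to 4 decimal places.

Poor units: R700, R1,000, R1,250 (q = 3 of N = 10).
Log shortfalls: ln(1970/700) = 1.0347; ln(1970/1000) = 0.6780; ln(1970/1250) = 0.4549.
W = 2.167632 / 10 = 0.2168.

0.2168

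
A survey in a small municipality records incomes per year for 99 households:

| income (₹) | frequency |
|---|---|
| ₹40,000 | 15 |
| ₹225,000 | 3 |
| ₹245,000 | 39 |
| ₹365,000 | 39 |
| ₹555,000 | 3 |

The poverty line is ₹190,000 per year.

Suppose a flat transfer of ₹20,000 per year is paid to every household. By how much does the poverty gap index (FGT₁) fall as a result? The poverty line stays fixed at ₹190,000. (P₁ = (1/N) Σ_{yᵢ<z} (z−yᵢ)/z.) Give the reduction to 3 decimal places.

0.016

Before: below the line — 15×₹40,000; poverty gap index (FGT₁) = 0.11962.
After the ₹20,000 transfer: below the line — 15×₹60,000; poverty gap index (FGT₁) = 0.10367.
Reduction = 0.11962 − 0.10367 = 0.016.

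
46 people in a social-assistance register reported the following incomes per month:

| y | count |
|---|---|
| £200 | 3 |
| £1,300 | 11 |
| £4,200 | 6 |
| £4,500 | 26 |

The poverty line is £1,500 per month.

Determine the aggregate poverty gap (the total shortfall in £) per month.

£6,100

Below the line: 3×£200, 11×£1,300 (q = 14 of N = 46).
Individual gaps: 3×(1500−200) = 3900; 11×(1500−1300) = 2200.
Aggregate gap = £6,100.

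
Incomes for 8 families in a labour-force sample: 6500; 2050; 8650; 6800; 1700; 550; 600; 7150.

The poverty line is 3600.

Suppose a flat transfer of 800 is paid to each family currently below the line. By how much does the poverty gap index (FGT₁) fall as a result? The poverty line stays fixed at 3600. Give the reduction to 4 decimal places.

Before: below the line — 550, 600, 1700, 2050; poverty gap index (FGT₁) = 0.329861.
After the 800 transfer: below the line — 1350, 1400, 2500, 2850; poverty gap index (FGT₁) = 0.218750.
Reduction = 0.329861 − 0.218750 = 0.1111.

0.1111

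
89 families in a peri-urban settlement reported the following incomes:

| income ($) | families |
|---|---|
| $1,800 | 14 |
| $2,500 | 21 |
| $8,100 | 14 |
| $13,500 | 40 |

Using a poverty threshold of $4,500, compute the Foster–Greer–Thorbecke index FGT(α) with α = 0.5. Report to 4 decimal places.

0.2792

Incomes under z: 14×$1,800, 21×$2,500 (q = 35 of N = 89).
Normalized shortfalls: (4500−1800)/4500 = 0.6000 (×14); (4500−2500)/4500 = 0.4444 (×21).
Raised to α = 0.5: 0.77460 (×14); 0.66667 (×21).
Sum = 24.844353; FGT(0.5) = 24.844353 / 89 = 0.2792.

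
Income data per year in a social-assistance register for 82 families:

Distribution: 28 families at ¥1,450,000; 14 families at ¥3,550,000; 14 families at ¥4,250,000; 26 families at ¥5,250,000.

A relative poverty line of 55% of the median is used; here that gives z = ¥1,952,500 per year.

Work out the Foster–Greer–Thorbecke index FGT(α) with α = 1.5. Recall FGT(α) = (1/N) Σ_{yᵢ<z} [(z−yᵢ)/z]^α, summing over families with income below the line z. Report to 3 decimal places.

Incomes under z: 28×¥1,450,000 (q = 28 of N = 82).
Shortfall ratios: (1952500−1450000)/1952500 = 0.2574 (×28).
Raised to α = 1.5: 0.13056 (×28).
Sum = 3.655742; FGT(1.5) = 3.655742 / 82 = 0.045.

0.045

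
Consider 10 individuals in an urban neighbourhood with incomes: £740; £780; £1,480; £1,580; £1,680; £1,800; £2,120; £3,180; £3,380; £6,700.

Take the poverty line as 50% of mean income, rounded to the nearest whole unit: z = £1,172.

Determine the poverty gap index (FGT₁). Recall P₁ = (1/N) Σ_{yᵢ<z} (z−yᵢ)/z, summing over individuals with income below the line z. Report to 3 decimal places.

0.070

Poor units: £740, £780 (q = 2 of N = 10).
Shortfall ratios: (1172−740)/1172 = 0.3686; (1172−780)/1172 = 0.3345.
Sum of shortfalls = 0.703072; P₁ averages over all N: 0.703072 / 10 = 0.070.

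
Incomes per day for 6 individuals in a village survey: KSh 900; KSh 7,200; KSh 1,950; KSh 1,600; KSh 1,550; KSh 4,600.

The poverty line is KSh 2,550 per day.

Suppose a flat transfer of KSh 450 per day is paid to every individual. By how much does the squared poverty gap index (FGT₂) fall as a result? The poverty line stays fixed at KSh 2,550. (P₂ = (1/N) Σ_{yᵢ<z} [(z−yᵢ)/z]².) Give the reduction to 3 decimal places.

0.076

Before: below the line — KSh 900, KSh 1,550, KSh 1,600, KSh 1,950; squared poverty gap index (FGT₂) = 0.12777.
After the KSh 450 transfer: below the line — KSh 1,350, KSh 2,000, KSh 2,050, KSh 2,400; squared poverty gap index (FGT₂) = 0.05165.
Reduction = 0.12777 − 0.05165 = 0.076.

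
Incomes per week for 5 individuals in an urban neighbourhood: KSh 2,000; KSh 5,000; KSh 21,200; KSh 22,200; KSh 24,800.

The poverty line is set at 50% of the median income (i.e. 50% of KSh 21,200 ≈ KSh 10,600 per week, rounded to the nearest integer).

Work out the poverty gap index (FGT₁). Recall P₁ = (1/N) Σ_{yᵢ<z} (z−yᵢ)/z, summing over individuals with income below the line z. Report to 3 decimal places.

Below z: KSh 2,000, KSh 5,000 (q = 2 of N = 5).
Gap ratios (z−y)/z: (10600−2000)/10600 = 0.8113; (10600−5000)/10600 = 0.5283.
Sum of shortfalls = 1.339623; P₁ averages over all N: 1.339623 / 5 = 0.268.

0.268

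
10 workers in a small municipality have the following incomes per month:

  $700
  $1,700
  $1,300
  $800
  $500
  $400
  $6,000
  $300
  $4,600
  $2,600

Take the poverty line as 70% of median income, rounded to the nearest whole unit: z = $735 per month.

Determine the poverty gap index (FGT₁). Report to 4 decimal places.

0.1415

Incomes under z: $300, $400, $500, $700 (q = 4 of N = 10).
Shortfall ratios: (735−300)/735 = 0.5918; (735−400)/735 = 0.4558; (735−500)/735 = 0.3197; (735−700)/735 = 0.0476.
Sum of shortfalls = 1.414966; P₁ averages over all N: 1.414966 / 10 = 0.1415.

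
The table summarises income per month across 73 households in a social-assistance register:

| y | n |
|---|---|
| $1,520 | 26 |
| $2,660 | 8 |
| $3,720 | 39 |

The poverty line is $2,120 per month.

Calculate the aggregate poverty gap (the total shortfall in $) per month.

$15,600

Below z: 26×$1,520 (q = 26 of N = 73).
Individual gaps: 26×(2120−1520) = 15600.
Aggregate gap = $15,600.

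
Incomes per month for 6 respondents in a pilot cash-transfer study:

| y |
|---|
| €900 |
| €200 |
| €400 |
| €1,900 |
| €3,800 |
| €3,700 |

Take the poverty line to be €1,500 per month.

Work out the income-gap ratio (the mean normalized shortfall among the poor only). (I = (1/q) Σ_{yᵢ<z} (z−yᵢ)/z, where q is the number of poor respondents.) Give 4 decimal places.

0.6667

Incomes under z: €200, €400, €900 (q = 3 of N = 6).
Relative gaps: 0.8667, 0.7333, 0.4000; sum = 2.000000.
The income-gap ratio divides by q (the poor only): 2.000000 / 3 = 0.6667.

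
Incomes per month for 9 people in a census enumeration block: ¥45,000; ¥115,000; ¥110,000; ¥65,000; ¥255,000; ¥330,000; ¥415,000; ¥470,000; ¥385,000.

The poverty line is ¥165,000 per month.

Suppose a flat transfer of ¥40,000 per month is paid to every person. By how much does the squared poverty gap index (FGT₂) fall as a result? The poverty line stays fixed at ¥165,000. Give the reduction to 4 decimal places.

0.0800

Before: below the line — ¥45,000, ¥65,000, ¥110,000, ¥115,000; squared poverty gap index (FGT₂) = 0.122130.
After the ¥40,000 transfer: below the line — ¥85,000, ¥105,000, ¥150,000, ¥155,000; squared poverty gap index (FGT₂) = 0.042139.
Reduction = 0.122130 − 0.042139 = 0.0800.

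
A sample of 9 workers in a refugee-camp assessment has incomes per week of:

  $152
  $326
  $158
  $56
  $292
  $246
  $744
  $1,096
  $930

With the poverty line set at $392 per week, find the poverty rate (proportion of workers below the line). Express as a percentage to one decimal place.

66.7%

6 of the 9 workers have income below $392.
H = 6/9 = 66.7%.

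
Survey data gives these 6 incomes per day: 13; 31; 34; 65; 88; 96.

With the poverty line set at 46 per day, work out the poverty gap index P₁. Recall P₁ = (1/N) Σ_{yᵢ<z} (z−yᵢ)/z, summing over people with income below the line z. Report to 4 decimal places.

0.2174

Below the line: 13, 31, 34 (q = 3 of N = 6).
Gap ratios (z−y)/z: (46−13)/46 = 0.7174; (46−31)/46 = 0.3261; (46−34)/46 = 0.2609.
Sum of shortfalls = 1.304348; P₁ averages over all N: 1.304348 / 6 = 0.2174.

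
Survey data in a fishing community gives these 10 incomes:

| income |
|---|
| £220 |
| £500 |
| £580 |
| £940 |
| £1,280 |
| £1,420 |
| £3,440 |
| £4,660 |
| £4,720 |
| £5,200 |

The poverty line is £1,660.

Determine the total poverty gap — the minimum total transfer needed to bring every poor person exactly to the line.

Below z: £220, £500, £580, £940, £1,280, £1,420 (q = 6 of N = 10).
Individual gaps: 1660−220 = 1440; 1660−500 = 1160; 1660−580 = 1080; 1660−940 = 720; 1660−1280 = 380; 1660−1420 = 240.
Aggregate gap = £5,020.

£5,020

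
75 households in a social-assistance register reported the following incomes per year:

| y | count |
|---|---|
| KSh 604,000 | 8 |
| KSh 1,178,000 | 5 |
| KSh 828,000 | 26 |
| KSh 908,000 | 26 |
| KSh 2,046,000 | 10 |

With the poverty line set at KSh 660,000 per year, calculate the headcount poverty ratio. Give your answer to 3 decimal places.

0.107

8 of the 75 households have income below KSh 660,000.
H = 8/75 = 0.107.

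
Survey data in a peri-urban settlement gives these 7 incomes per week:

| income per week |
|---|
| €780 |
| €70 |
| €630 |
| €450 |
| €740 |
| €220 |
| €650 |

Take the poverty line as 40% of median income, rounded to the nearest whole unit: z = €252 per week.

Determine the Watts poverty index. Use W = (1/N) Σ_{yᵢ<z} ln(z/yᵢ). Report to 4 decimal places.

Incomes under z: €70, €220 (q = 2 of N = 7).
Log gaps: ln(252/70) = 1.2809; ln(252/220) = 0.1358.
W = 1.416735 / 7 = 0.2024.

0.2024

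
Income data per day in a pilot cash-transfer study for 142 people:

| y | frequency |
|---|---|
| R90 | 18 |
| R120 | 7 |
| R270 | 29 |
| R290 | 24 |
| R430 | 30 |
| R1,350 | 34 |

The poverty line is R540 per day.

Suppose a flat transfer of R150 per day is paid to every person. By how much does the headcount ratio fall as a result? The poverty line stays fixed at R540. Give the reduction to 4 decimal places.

0.2113

Before: below the line — 18×R90, 7×R120, 29×R270, 24×R290, 30×R430; headcount ratio = 0.760563.
After the R150 transfer: below the line — 18×R240, 7×R270, 29×R420, 24×R440; headcount ratio = 0.549296.
Reduction = 0.760563 − 0.549296 = 0.2113.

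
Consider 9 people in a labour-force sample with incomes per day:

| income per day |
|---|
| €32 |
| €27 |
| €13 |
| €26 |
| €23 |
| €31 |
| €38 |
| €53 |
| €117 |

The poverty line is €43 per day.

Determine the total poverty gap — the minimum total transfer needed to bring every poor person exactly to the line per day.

Below z: €13, €23, €26, €27, €31, €32, €38 (q = 7 of N = 9).
Individual gaps: 43−13 = 30; 43−23 = 20; 43−26 = 17; 43−27 = 16; 43−31 = 12; 43−32 = 11; 43−38 = 5.
Aggregate gap = €111.

€111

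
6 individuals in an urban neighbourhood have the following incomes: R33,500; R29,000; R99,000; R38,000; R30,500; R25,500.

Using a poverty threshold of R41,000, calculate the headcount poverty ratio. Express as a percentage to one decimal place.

83.3%

5 of the 6 individuals have income below R41,000.
H = 5/6 = 83.3%.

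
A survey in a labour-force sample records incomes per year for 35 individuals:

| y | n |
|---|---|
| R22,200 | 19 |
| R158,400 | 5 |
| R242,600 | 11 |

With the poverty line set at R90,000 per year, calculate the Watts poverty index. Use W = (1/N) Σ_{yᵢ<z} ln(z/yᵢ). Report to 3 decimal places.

0.760

Incomes under z: 19×R22,200 (q = 19 of N = 35).
ln(z/y) terms: ln(90000/22200) = 1.3997 (×19).
W = 26.594630 / 35 = 0.760.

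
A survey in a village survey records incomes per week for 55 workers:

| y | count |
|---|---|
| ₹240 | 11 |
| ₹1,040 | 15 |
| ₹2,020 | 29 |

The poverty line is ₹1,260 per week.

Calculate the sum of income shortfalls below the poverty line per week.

Below z: 11×₹240, 15×₹1,040 (q = 26 of N = 55).
Individual gaps: 11×(1260−240) = 11220; 15×(1260−1040) = 3300.
Aggregate gap = ₹14,520.

₹14,520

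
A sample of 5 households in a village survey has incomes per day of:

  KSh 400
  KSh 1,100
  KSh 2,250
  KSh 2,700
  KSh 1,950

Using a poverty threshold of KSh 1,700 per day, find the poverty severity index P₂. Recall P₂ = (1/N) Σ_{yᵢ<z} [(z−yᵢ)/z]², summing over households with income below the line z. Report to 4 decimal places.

Incomes under z: KSh 400, KSh 1,100 (q = 2 of N = 5).
Gap ratios (z−y)/z: (1700−400)/1700 = 0.7647; (1700−1100)/1700 = 0.3529.
Squared: 0.5848; 0.1246.
Sum = 0.709343; P₂ = 0.709343 / 5 = 0.1419.

0.1419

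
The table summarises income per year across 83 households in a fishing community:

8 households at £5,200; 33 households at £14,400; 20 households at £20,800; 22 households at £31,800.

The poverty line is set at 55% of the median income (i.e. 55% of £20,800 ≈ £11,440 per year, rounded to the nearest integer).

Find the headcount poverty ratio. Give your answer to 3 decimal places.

0.096

8 of the 83 households have income below £11,440.
H = 8/83 = 0.096.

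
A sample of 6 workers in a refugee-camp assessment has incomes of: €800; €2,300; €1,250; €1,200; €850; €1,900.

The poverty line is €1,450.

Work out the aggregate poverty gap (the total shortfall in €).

Incomes under z: €800, €850, €1,200, €1,250 (q = 4 of N = 6).
Individual gaps: 1450−800 = 650; 1450−850 = 600; 1450−1200 = 250; 1450−1250 = 200.
Aggregate gap = €1,700.

€1,700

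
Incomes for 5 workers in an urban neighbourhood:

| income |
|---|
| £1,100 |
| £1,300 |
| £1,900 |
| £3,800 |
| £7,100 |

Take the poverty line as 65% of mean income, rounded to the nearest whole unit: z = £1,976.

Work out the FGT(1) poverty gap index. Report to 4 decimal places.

0.1648

Poor units: £1,100, £1,300, £1,900 (q = 3 of N = 5).
Gap ratios (z−y)/z: (1976−1100)/1976 = 0.4433; (1976−1300)/1976 = 0.3421; (1976−1900)/1976 = 0.0385.
Σ = 0.823887. Dividing by the full population N = 5 gives P₁ = 0.1648.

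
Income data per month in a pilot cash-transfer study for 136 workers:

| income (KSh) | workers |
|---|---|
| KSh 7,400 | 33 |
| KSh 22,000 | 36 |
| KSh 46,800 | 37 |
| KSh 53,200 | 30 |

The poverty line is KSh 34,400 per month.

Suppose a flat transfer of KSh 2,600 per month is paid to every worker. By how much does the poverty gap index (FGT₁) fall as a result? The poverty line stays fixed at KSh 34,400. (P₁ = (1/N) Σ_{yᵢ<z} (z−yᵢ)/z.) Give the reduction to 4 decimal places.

0.0383

Before: below the line — 33×KSh 7,400, 36×KSh 22,000; poverty gap index (FGT₁) = 0.285867.
After the KSh 2,600 transfer: below the line — 33×KSh 10,000, 36×KSh 24,600; poverty gap index (FGT₁) = 0.247521.
Reduction = 0.285867 − 0.247521 = 0.0383.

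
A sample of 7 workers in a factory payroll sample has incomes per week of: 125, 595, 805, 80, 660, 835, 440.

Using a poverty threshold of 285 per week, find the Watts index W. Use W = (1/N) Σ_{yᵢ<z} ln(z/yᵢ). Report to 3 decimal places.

Incomes under z: 80, 125 (q = 2 of N = 7).
Log gaps: ln(285/80) = 1.2705; ln(285/125) = 0.8242.
W = 2.094638 / 7 = 0.299.

0.299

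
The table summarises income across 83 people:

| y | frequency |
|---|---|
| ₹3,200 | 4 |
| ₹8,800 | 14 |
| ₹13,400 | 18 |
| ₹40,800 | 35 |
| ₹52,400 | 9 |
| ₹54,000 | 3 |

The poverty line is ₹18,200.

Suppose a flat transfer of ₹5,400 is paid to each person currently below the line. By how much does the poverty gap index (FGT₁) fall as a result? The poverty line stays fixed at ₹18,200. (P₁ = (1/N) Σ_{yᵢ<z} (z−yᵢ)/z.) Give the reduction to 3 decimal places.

Before: below the line — 4×₹3,200, 14×₹8,800, 18×₹13,400; poverty gap index (FGT₁) = 0.18403.
After the ₹5,400 transfer: below the line — 4×₹8,600, 14×₹14,200; poverty gap index (FGT₁) = 0.06249.
Reduction = 0.18403 − 0.06249 = 0.122.

0.122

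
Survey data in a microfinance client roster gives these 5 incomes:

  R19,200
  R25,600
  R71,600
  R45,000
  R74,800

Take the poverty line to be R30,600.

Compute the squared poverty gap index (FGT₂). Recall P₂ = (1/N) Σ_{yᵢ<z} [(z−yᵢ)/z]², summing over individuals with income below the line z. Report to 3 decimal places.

Below z: R19,200, R25,600 (q = 2 of N = 5).
Relative gaps: (30600−19200)/30600 = 0.3725; (30600−25600)/30600 = 0.1634.
Squared: 0.1388; 0.0267.
Sum = 0.165492; P₂ = 0.165492 / 5 = 0.033.

0.033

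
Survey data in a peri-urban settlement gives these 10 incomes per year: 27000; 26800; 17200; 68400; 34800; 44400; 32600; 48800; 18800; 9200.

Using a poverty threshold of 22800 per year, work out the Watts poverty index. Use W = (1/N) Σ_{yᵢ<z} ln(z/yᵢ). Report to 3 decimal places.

0.138

Poor units: 9200, 17200, 18800 (q = 3 of N = 10).
Log shortfalls: ln(22800/9200) = 0.9076; ln(22800/17200) = 0.2819; ln(22800/18800) = 0.1929.
W = 1.382312 / 10 = 0.138.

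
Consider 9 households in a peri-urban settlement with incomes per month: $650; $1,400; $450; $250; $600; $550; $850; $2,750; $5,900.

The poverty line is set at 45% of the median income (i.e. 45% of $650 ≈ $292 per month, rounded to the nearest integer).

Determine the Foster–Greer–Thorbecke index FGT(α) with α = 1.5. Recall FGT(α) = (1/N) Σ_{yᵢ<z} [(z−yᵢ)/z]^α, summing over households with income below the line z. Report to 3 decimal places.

0.006

Poor units: $250 (q = 1 of N = 9).
Shortfall ratios: (292−250)/292 = 0.1438.
Raised to α = 1.5: 0.05455.
Sum = 0.054551; FGT(1.5) = 0.054551 / 9 = 0.006.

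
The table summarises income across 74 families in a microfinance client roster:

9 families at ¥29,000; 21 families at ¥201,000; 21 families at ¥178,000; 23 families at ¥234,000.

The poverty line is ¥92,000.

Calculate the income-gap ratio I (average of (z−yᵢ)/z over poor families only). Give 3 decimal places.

0.685

Below the line: 9×¥29,000 (q = 9 of N = 74).
Shortfall ratios (z−y)/z: 0.6848 (×9); sum = 6.163043.
I averages over the q = 9 poor units only: 6.163043 / 9 = 0.685.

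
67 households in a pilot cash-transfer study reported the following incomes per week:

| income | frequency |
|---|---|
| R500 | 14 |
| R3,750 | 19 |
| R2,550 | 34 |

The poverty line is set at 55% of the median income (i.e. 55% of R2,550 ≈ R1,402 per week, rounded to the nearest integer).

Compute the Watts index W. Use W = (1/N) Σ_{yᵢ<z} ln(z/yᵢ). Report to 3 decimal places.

0.215

Below z: 14×R500 (q = 14 of N = 67).
Log shortfalls: ln(1402/500) = 1.0310 (×14).
W = 14.434658 / 67 = 0.215.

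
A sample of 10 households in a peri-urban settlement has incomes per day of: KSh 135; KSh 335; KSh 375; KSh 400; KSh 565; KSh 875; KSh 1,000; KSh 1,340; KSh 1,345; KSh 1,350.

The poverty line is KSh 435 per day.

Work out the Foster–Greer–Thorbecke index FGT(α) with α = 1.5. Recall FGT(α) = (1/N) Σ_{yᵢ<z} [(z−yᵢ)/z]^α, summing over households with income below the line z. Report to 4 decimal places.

0.0757

Below the line: KSh 135, KSh 335, KSh 375, KSh 400 (q = 4 of N = 10).
Shortfall ratios: (435−135)/435 = 0.6897; (435−335)/435 = 0.2299; (435−375)/435 = 0.1379; (435−400)/435 = 0.0805.
Raised to α = 1.5: 0.57273; 0.11022; 0.05123; 0.02282.
Sum = 0.756998; FGT(1.5) = 0.756998 / 10 = 0.0757.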